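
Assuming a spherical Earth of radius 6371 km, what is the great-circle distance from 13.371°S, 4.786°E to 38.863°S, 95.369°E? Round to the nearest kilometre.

Δλ = 95.369 − 4.786 = 90.583°.
Δφ = -38.863 − -13.371 = -25.492°.
a = sin²(Δφ/2) + cos φ₁ · cos φ₂ · sin²(Δλ/2) = 0.431302.
c = 2·atan2(√a, √(1−a)) = 1.43296 rad → d = 6371·c ≈ 9129.42 km.

9129 km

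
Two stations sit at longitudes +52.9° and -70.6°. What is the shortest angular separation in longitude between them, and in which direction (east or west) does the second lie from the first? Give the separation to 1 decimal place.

123.5° west

Raw difference: -70.6 − 52.9 = -123.5°.
Normalise into (−180°, 180°]: -123.5° stays -123.5°.
Negative ⇒ the second point lies to the west; separation 123.5°.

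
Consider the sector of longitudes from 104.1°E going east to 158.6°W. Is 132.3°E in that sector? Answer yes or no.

Band width going east from +104.1° to -158.6°: ((-158.6 − 104.1) mod 360) = 97.3°.
Offset of +132.3° east of the west edge: ((132.3 − 104.1) mod 360) = 28.2°.
28.2° ≤ 97.3° ⇒ inside.

Yes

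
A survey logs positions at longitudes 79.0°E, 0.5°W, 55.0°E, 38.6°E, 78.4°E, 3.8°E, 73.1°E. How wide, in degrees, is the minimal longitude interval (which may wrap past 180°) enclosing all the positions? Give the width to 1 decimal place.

79.5°

Sort the longitudes: -0.5°, +3.8°, +38.6°, +55.0°, +73.1°, +78.4°, +79.0°.
Eastward gaps between consecutive values (wrapping around): 4.3°, 34.8°, 16.4°, 18.1°, 5.3°, 0.6°, 280.5°.
Largest gap = 280.5° ⇒ minimal covering band is its complement: 360° − 280.5° = 79.5°.
Band runs from -0.5° eastward to +79.0°.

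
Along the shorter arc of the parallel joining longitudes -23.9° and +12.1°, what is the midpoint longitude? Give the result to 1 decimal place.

-5.9°

Signed shortest Δλ from -23.9° to +12.1° is +36.0°.
Midpoint longitude = -23.9° + (+36.0°)/2 = -23.9° + 18.0° = -5.9°.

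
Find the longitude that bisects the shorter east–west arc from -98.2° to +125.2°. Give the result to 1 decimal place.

-166.5°

Signed shortest Δλ from -98.2° to +125.2° is -136.6°.
Midpoint longitude = -98.2° + (-136.6°)/2 = -98.2° − 68.3° = -166.5°.
(The naïve average (-98.2 + +125.2)/2 = 13.5° is on the wrong side of the globe.)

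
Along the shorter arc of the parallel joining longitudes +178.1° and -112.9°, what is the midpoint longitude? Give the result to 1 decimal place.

Signed shortest Δλ from +178.1° to -112.9° is +69.0°.
Midpoint longitude = +178.1° + (+69.0°)/2 = +178.1° + 34.5° = +212.6°.
Normalise into (−180°, 180°]: -147.4°.
(The naïve average (+178.1 + -112.9)/2 = 32.6° is on the wrong side of the globe.)

-147.4°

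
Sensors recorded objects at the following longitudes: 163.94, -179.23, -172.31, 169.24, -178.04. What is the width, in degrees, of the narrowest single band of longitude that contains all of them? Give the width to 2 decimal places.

23.75°

Sort the longitudes: -179.23°, -178.04°, -172.31°, +163.94°, +169.24°.
Eastward gaps between consecutive values (wrapping around): 1.19°, 5.73°, 336.25°, 5.30°, 11.53°.
Largest gap = 336.25° ⇒ minimal covering band is its complement: 360° − 336.25° = 23.75°.
Band runs from +163.94° eastward to -172.31°, crossing the antimeridian.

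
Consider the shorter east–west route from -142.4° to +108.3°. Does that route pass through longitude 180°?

Naïve |108.3 − -142.4| = 250.7° > 180°, so the shorter arc goes the other way round — across 180°.
Signed shortest Δλ = ((108.3 − -142.4 + 180) mod 360) − 180 = -109.3°.
Going west by 109.3° from -142.4° passes through 180° before reaching +108.3°.

Yes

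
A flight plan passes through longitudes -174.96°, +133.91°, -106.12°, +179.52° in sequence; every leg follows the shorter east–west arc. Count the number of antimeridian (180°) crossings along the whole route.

Leg 1: -174.96° → +133.91°, shortest Δλ = -51.13° (west) — crosses 180°.
Leg 2: +133.91° → -106.12°, shortest Δλ = 119.97° (east) — crosses 180°.
Leg 3: -106.12° → +179.52°, shortest Δλ = -74.36° (west) — crosses 180°.
Total crossings: 3.

3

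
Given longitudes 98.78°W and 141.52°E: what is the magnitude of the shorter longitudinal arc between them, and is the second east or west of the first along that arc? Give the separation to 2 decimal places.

Raw difference: 141.52 − -98.78 = 240.3°.
Normalise into (−180°, 180°]: 240.3° − 360° = -119.7°.
Negative ⇒ the second point lies to the west; separation 119.70°.

119.70° west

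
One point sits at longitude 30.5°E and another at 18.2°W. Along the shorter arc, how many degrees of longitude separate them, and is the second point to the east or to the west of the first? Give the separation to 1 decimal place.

48.7° west

Raw difference: -18.2 − 30.5 = -48.7°.
Normalise into (−180°, 180°]: -48.7° stays -48.7°.
Negative ⇒ the second point lies to the west; separation 48.7°.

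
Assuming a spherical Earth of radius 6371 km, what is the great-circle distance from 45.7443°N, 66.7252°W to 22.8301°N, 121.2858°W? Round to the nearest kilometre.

Δλ = -121.2858 − -66.7252 = -54.5606°.
Δφ = 22.8301 − 45.7443 = -22.9142°.
a = sin²(Δφ/2) + cos φ₁ · cos φ₂ · sin²(Δλ/2) = 0.174577.
c = 2·atan2(√a, √(1−a)) = 0.86210 rad → d = 6371·c ≈ 5492.42 km.

5492 km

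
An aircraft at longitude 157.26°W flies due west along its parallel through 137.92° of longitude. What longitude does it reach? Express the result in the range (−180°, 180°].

Start at -157.26°; shift −137.92° → -295.18°.
-295.18° lies outside (−180°, 180°]; add 360° → +64.82°.

64.82°E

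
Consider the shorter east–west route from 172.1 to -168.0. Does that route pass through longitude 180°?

Naïve |-168.0 − 172.1| = 340.1° > 180°, so the shorter arc goes the other way round — across 180°.
Signed shortest Δλ = ((-168.0 − 172.1 + 180) mod 360) − 180 = 19.9°.
Going east by 19.9° from +172.1° passes through 180° before reaching -168.0°.

Yes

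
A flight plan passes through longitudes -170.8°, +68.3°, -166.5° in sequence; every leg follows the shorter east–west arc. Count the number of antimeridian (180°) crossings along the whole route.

2

Leg 1: -170.8° → +68.3°, shortest Δλ = -120.9° (west) — crosses 180°.
Leg 2: +68.3° → -166.5°, shortest Δλ = 125.2° (east) — crosses 180°.
Total crossings: 2.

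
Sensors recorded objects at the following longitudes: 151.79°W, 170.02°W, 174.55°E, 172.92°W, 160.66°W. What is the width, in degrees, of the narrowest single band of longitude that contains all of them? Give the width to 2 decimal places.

Sort the longitudes: -172.92°, -170.02°, -160.66°, -151.79°, +174.55°.
Eastward gaps between consecutive values (wrapping around): 2.90°, 9.36°, 8.87°, 326.34°, 12.53°.
Largest gap = 326.34° ⇒ minimal covering band is its complement: 360° − 326.34° = 33.66°.
Band runs from +174.55° eastward to -151.79°, crossing the antimeridian.

33.66°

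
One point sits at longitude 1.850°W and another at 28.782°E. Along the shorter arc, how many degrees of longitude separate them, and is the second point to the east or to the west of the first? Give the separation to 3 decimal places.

Raw difference: 28.782 − -1.850 = 30.632°.
Normalise into (−180°, 180°]: 30.632° stays 30.632°.
Positive ⇒ the second point lies to the east; separation 30.632°.

30.632° east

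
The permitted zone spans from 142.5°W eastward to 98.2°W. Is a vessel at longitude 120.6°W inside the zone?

Yes

Band width going east from -142.5° to -98.2°: ((-98.2 − -142.5) mod 360) = 44.3°.
Offset of -120.6° east of the west edge: ((-120.6 − -142.5) mod 360) = 21.9°.
21.9° ≤ 44.3° ⇒ inside.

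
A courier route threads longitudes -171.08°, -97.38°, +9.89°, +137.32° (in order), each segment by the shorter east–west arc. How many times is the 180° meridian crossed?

Leg 1: -171.08° → -97.38°, shortest Δλ = 73.7° (east) — does not cross 180°.
Leg 2: -97.38° → +9.89°, shortest Δλ = 107.27° (east) — does not cross 180°.
Leg 3: +9.89° → +137.32°, shortest Δλ = 127.43° (east) — does not cross 180°.
Total crossings: 0.

0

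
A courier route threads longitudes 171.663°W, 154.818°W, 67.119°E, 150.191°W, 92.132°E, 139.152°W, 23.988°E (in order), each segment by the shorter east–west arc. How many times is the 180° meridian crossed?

Leg 1: -171.663° → -154.818°, shortest Δλ = 16.845° (east) — does not cross 180°.
Leg 2: -154.818° → +67.119°, shortest Δλ = -138.063° (west) — crosses 180°.
Leg 3: +67.119° → -150.191°, shortest Δλ = 142.69° (east) — crosses 180°.
Leg 4: -150.191° → +92.132°, shortest Δλ = -117.677° (west) — crosses 180°.
Leg 5: +92.132° → -139.152°, shortest Δλ = 128.716° (east) — crosses 180°.
Leg 6: -139.152° → +23.988°, shortest Δλ = 163.14° (east) — does not cross 180°.
Total crossings: 4.

4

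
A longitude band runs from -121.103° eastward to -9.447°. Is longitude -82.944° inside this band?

Band width going east from -121.103° to -9.447°: ((-9.447 − -121.103) mod 360) = 111.656°.
Offset of -82.944° east of the west edge: ((-82.944 − -121.103) mod 360) = 38.159°.
38.159° ≤ 111.656° ⇒ inside.

Yes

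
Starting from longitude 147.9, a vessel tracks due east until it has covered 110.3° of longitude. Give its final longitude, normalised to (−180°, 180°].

-101.8°

Start at +147.9°; shift +110.3° → +258.2°.
+258.2° lies outside (−180°, 180°]; subtract 360° → -101.8°.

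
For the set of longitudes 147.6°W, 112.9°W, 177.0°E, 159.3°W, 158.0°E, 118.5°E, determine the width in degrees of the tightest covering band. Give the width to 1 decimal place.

128.6°

Sort the longitudes: -159.3°, -147.6°, -112.9°, +118.5°, +158.0°, +177.0°.
Eastward gaps between consecutive values (wrapping around): 11.7°, 34.7°, 231.4°, 39.5°, 19.0°, 23.7°.
Largest gap = 231.4° ⇒ minimal covering band is its complement: 360° − 231.4° = 128.6°.
Band runs from +118.5° eastward to -112.9°, crossing the antimeridian.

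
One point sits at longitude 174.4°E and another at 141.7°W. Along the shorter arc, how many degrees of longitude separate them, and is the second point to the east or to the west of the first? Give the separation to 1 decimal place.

Raw difference: -141.7 − 174.4 = -316.1°.
Normalise into (−180°, 180°]: -316.1° + 360° = 43.9°.
Positive ⇒ the second point lies to the east; separation 43.9°.

43.9° east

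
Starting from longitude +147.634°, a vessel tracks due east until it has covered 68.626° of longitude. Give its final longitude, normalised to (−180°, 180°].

Start at +147.634°; shift +68.626° → +216.260°.
+216.260° lies outside (−180°, 180°]; subtract 360° → -143.740°.

-143.740°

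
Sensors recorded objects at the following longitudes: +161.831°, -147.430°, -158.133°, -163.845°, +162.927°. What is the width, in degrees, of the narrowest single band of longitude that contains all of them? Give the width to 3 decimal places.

50.739°

Sort the longitudes: -163.845°, -158.133°, -147.430°, +161.831°, +162.927°.
Eastward gaps between consecutive values (wrapping around): 5.712°, 10.703°, 309.261°, 1.096°, 33.228°.
Largest gap = 309.261° ⇒ minimal covering band is its complement: 360° − 309.261° = 50.739°.
Band runs from +161.831° eastward to -147.430°, crossing the antimeridian.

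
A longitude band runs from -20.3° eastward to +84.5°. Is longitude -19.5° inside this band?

Yes

Band width going east from -20.3° to +84.5°: ((84.5 − -20.3) mod 360) = 104.8°.
Offset of -19.5° east of the west edge: ((-19.5 − -20.3) mod 360) = 0.8°.
0.8° ≤ 104.8° ⇒ inside.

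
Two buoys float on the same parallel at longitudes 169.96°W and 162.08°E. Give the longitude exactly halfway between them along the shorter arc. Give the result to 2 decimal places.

176.06°E

Signed shortest Δλ from -169.96° to +162.08° is -27.96°.
Midpoint longitude = -169.96° + (-27.96°)/2 = -169.96° − 13.98° = -183.94°.
Normalise into (−180°, 180°]: +176.06°.
(The naïve average (-169.96 + +162.08)/2 = -3.94° is on the wrong side of the globe.)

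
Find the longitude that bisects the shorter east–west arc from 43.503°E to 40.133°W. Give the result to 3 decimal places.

Signed shortest Δλ from +43.503° to -40.133° is -83.636°.
Midpoint longitude = +43.503° + (-83.636°)/2 = +43.503° − 41.818° = +1.685°.

1.685°E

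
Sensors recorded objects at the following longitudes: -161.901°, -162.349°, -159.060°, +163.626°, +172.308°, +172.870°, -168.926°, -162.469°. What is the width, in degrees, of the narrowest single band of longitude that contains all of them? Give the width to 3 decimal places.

37.314°

Sort the longitudes: -168.926°, -162.469°, -162.349°, -161.901°, -159.060°, +163.626°, +172.308°, +172.870°.
Eastward gaps between consecutive values (wrapping around): 6.457°, 0.120°, 0.448°, 2.841°, 322.686°, 8.682°, 0.562°, 18.204°.
Largest gap = 322.686° ⇒ minimal covering band is its complement: 360° − 322.686° = 37.314°.
Band runs from +163.626° eastward to -159.060°, crossing the antimeridian.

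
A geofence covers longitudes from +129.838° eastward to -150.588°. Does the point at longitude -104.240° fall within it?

No

Band width going east from +129.838° to -150.588°: ((-150.588 − 129.838) mod 360) = 79.574°.
Offset of -104.240° east of the west edge: ((-104.240 − 129.838) mod 360) = 125.922°.
125.922° > 79.574° ⇒ outside.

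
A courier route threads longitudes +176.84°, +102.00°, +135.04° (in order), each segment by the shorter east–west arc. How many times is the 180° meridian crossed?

0

Leg 1: +176.84° → +102.00°, shortest Δλ = -74.84° (west) — does not cross 180°.
Leg 2: +102.00° → +135.04°, shortest Δλ = 33.04° (east) — does not cross 180°.
Total crossings: 0.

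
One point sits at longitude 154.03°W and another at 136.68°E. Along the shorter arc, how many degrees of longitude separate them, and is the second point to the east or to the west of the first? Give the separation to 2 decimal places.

69.29° west

Raw difference: 136.68 − -154.03 = 290.71°.
Normalise into (−180°, 180°]: 290.71° − 360° = -69.29°.
Negative ⇒ the second point lies to the west; separation 69.29°.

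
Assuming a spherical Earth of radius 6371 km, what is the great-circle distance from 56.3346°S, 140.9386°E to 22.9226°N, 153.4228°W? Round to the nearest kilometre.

Δλ = -153.4228 − 140.9386 = -294.3614°; wrapped into (−180°, 180°]: 65.6386°.
Δφ = 22.9226 − -56.3346 = 79.2572°.
a = sin²(Δφ/2) + cos φ₁ · cos φ₂ · sin²(Δλ/2) = 0.556781.
c = 2·atan2(√a, √(1−a)) = 1.68460 rad → d = 6371·c ≈ 10732.61 km.

10733 km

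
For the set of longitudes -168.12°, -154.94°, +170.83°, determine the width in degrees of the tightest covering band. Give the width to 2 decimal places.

34.23°

Sort the longitudes: -168.12°, -154.94°, +170.83°.
Eastward gaps between consecutive values (wrapping around): 13.18°, 325.77°, 21.05°.
Largest gap = 325.77° ⇒ minimal covering band is its complement: 360° − 325.77° = 34.23°.
Band runs from +170.83° eastward to -154.94°, crossing the antimeridian.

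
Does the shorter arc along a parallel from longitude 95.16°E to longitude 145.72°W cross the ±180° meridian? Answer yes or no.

Naïve |-145.72 − 95.16| = 240.88° > 180°, so the shorter arc goes the other way round — across 180°.
Signed shortest Δλ = ((-145.72 − 95.16 + 180) mod 360) − 180 = 119.12°.
Going east by 119.12° from +95.16° passes through 180° before reaching -145.72°.

Yes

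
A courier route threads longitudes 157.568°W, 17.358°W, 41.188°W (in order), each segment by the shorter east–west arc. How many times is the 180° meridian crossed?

Leg 1: -157.568° → -17.358°, shortest Δλ = 140.21° (east) — does not cross 180°.
Leg 2: -17.358° → -41.188°, shortest Δλ = -23.83° (west) — does not cross 180°.
Total crossings: 0.

0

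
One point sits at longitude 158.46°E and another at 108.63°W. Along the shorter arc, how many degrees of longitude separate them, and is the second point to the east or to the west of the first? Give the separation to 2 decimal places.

92.91° east

Raw difference: -108.63 − 158.46 = -267.09°.
Normalise into (−180°, 180°]: -267.09° + 360° = 92.91°.
Positive ⇒ the second point lies to the east; separation 92.91°.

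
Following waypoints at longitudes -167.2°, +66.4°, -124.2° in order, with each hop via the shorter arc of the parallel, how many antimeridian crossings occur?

2

Leg 1: -167.2° → +66.4°, shortest Δλ = -126.4° (west) — crosses 180°.
Leg 2: +66.4° → -124.2°, shortest Δλ = 169.4° (east) — crosses 180°.
Total crossings: 2.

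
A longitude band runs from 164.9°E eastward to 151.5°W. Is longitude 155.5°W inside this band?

Band width going east from +164.9° to -151.5°: ((-151.5 − 164.9) mod 360) = 43.6°.
Offset of -155.5° east of the west edge: ((-155.5 − 164.9) mod 360) = 39.6°.
39.6° ≤ 43.6° ⇒ inside.

Yes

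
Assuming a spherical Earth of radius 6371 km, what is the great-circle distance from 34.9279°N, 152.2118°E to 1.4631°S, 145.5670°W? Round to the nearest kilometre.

Δλ = -145.5670 − 152.2118 = -297.7788°; wrapped into (−180°, 180°]: 62.2212°.
Δφ = -1.4631 − 34.9279 = -36.3910°.
a = sin²(Δφ/2) + cos φ₁ · cos φ₂ · sin²(Δλ/2) = 0.316317.
c = 2·atan2(√a, √(1−a)) = 1.19462 rad → d = 6371·c ≈ 7610.93 km.

7611 km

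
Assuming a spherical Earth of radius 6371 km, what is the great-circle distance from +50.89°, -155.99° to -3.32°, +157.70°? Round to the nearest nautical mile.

Δλ = 157.70 − -155.99 = 313.69°; wrapped into (−180°, 180°]: -46.31°.
Δφ = -3.32 − 50.89 = -54.21°.
a = sin²(Δφ/2) + cos φ₁ · cos φ₂ · sin²(Δλ/2) = 0.304965.
c = 2·atan2(√a, √(1−a)) = 1.17009 rad → d = 6371·c ≈ 7454.64 km ≈ 4025.18 nmi.

4025 nmi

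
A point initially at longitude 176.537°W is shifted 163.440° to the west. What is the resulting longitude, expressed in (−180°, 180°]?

Start at -176.537°; shift −163.440° → -339.977°.
-339.977° lies outside (−180°, 180°]; add 360° → +20.023°.

20.023°E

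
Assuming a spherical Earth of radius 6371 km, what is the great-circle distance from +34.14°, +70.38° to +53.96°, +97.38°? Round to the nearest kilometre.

3049 km

Δλ = 97.38 − 70.38 = 27.00°.
Δφ = 53.96 − 34.14 = 19.82°.
a = sin²(Δφ/2) + cos φ₁ · cos φ₂ · sin²(Δλ/2) = 0.056156.
c = 2·atan2(√a, √(1−a)) = 0.47850 rad → d = 6371·c ≈ 3048.52 km.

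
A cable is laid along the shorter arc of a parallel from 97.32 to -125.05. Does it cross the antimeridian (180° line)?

Yes

Naïve |-125.05 − 97.32| = 222.37° > 180°, so the shorter arc goes the other way round — across 180°.
Signed shortest Δλ = ((-125.05 − 97.32 + 180) mod 360) − 180 = 137.63°.
Going east by 137.63° from +97.32° passes through 180° before reaching -125.05°.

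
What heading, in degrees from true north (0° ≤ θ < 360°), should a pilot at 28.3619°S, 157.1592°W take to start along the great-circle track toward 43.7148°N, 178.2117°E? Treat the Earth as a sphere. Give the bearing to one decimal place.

Δλ = 178.2117 − -157.1592 = 335.3709°; wrapped into (−180°, 180°]: -24.6291°.
θ = atan2( sin Δλ · cos φ₂ , cos φ₁ · sin φ₂ − sin φ₁ · cos φ₂ · cos Δλ )
  = atan2(-0.30122, 0.92023) = -18.125° → normalised to [0°, 360°): 341.875°.

341.9°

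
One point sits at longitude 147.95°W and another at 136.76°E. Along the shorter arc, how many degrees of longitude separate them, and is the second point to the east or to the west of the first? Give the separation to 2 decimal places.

75.29° west

Raw difference: 136.76 − -147.95 = 284.71°.
Normalise into (−180°, 180°]: 284.71° − 360° = -75.29°.
Negative ⇒ the second point lies to the west; separation 75.29°.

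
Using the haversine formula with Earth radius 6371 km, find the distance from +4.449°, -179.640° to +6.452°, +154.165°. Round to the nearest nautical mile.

Δλ = 154.165 − -179.640 = 333.805°; wrapped into (−180°, 180°]: -26.195°.
Δφ = 6.452 − 4.449 = 2.003°.
a = sin²(Δφ/2) + cos φ₁ · cos φ₂ · sin²(Δλ/2) = 0.051178.
c = 2·atan2(√a, √(1−a)) = 0.45640 rad → d = 6371·c ≈ 2907.74 km ≈ 1570.05 nmi.

1570 nmi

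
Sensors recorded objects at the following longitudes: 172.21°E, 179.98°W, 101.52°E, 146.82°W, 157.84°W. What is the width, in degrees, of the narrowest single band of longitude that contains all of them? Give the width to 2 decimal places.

111.66°

Sort the longitudes: -179.98°, -157.84°, -146.82°, +101.52°, +172.21°.
Eastward gaps between consecutive values (wrapping around): 22.14°, 11.02°, 248.34°, 70.69°, 7.81°.
Largest gap = 248.34° ⇒ minimal covering band is its complement: 360° − 248.34° = 111.66°.
Band runs from +101.52° eastward to -146.82°, crossing the antimeridian.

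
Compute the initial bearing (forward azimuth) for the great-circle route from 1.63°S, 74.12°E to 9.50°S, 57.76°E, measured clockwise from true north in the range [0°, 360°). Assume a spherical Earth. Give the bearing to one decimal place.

Δλ = 57.76 − 74.12 = -16.36°.
θ = atan2( sin Δλ · cos φ₂ , cos φ₁ · sin φ₂ − sin φ₁ · cos φ₂ · cos Δλ )
  = atan2(-0.27781, -0.13806) = -116.426° → normalised to [0°, 360°): 243.574°.

243.6°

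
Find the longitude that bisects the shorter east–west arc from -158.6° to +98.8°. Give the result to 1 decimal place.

Signed shortest Δλ from -158.6° to +98.8° is -102.6°.
Midpoint longitude = -158.6° + (-102.6°)/2 = -158.6° − 51.3° = -209.9°.
Normalise into (−180°, 180°]: +150.1°.
(The naïve average (-158.6 + +98.8)/2 = -29.9° is on the wrong side of the globe.)

+150.1°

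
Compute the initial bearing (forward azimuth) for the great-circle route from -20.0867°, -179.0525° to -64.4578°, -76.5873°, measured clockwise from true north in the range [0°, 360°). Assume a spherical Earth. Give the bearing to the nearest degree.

154°

Δλ = -76.5873 − -179.0525 = 102.4652°.
θ = atan2( sin Δλ · cos φ₂ , cos φ₁ · sin φ₂ − sin φ₁ · cos φ₂ · cos Δλ )
  = atan2(0.42101, -0.87935) = 154.416° → normalised to [0°, 360°): 154.416°.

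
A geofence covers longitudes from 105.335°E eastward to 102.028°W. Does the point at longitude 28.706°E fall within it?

Band width going east from +105.335° to -102.028°: ((-102.028 − 105.335) mod 360) = 152.637°.
Offset of +28.706° east of the west edge: ((28.706 − 105.335) mod 360) = 283.371°.
283.371° > 152.637° ⇒ outside.

No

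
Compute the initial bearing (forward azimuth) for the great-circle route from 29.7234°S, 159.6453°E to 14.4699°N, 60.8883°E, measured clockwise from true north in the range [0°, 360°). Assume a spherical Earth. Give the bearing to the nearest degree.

Δλ = 60.8883 − 159.6453 = -98.7570°.
θ = atan2( sin Δλ · cos φ₂ , cos φ₁ · sin φ₂ − sin φ₁ · cos φ₂ · cos Δλ )
  = atan2(-0.95699, 0.14391) = -81.448° → normalised to [0°, 360°): 278.552°.

279°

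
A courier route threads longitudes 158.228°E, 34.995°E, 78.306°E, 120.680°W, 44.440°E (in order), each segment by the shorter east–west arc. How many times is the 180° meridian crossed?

1

Leg 1: +158.228° → +34.995°, shortest Δλ = -123.233° (west) — does not cross 180°.
Leg 2: +34.995° → +78.306°, shortest Δλ = 43.311° (east) — does not cross 180°.
Leg 3: +78.306° → -120.680°, shortest Δλ = 161.014° (east) — crosses 180°.
Leg 4: -120.680° → +44.440°, shortest Δλ = 165.12° (east) — does not cross 180°.
Total crossings: 1.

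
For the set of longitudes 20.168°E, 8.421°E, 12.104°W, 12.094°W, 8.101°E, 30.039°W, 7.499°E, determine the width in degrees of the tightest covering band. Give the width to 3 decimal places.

50.207°

Sort the longitudes: -30.039°, -12.104°, -12.094°, +7.499°, +8.101°, +8.421°, +20.168°.
Eastward gaps between consecutive values (wrapping around): 17.935°, 0.010°, 19.593°, 0.602°, 0.320°, 11.747°, 309.793°.
Largest gap = 309.793° ⇒ minimal covering band is its complement: 360° − 309.793° = 50.207°.
Band runs from -30.039° eastward to +20.168°.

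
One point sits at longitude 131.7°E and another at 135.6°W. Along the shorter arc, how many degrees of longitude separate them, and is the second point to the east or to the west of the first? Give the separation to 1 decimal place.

92.7° east

Raw difference: -135.6 − 131.7 = -267.3°.
Normalise into (−180°, 180°]: -267.3° + 360° = 92.7°.
Positive ⇒ the second point lies to the east; separation 92.7°.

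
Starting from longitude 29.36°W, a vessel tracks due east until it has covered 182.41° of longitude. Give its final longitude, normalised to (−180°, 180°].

153.05°E

Start at -29.36°; shift +182.41° → +153.05°.
+153.05° already lies in (−180°, 180°].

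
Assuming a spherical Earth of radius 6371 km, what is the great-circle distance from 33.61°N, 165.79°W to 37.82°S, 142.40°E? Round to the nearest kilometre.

Δλ = 142.40 − -165.79 = 308.19°; wrapped into (−180°, 180°]: -51.81°.
Δφ = -37.82 − 33.61 = -71.43°.
a = sin²(Δφ/2) + cos φ₁ · cos φ₂ · sin²(Δλ/2) = 0.466335.
c = 2·atan2(√a, √(1−a)) = 1.50341 rad → d = 6371·c ≈ 9578.26 km.

9578 km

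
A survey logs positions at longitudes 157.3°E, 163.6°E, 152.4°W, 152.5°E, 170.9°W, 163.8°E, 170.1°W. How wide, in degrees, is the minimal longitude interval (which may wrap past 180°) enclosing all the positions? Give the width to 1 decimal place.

55.1°

Sort the longitudes: -170.9°, -170.1°, -152.4°, +152.5°, +157.3°, +163.6°, +163.8°.
Eastward gaps between consecutive values (wrapping around): 0.8°, 17.7°, 304.9°, 4.8°, 6.3°, 0.2°, 25.3°.
Largest gap = 304.9° ⇒ minimal covering band is its complement: 360° − 304.9° = 55.1°.
Band runs from +152.5° eastward to -152.4°, crossing the antimeridian.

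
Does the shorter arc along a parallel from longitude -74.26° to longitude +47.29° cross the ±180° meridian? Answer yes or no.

Signed shortest Δλ = ((47.29 − -74.26 + 180) mod 360) − 180 = 121.55°.
Going east by 121.55° from -74.26° reaches +47.29° without touching 180°.

No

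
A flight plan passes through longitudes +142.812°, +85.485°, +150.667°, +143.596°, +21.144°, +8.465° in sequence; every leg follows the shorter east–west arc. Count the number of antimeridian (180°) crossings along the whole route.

Leg 1: +142.812° → +85.485°, shortest Δλ = -57.327° (west) — does not cross 180°.
Leg 2: +85.485° → +150.667°, shortest Δλ = 65.182° (east) — does not cross 180°.
Leg 3: +150.667° → +143.596°, shortest Δλ = -7.071° (west) — does not cross 180°.
Leg 4: +143.596° → +21.144°, shortest Δλ = -122.452° (west) — does not cross 180°.
Leg 5: +21.144° → +8.465°, shortest Δλ = -12.679° (west) — does not cross 180°.
Total crossings: 0.

0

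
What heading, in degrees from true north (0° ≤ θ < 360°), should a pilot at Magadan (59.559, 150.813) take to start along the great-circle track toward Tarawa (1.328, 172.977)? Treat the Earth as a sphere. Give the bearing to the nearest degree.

Δλ = 172.977 − 150.813 = 22.164°.
θ = atan2( sin Δλ · cos φ₂ , cos φ₁ · sin φ₂ − sin φ₁ · cos φ₂ · cos Δλ )
  = atan2(0.37716, -0.78649) = 154.380° → normalised to [0°, 360°): 154.380°.

154°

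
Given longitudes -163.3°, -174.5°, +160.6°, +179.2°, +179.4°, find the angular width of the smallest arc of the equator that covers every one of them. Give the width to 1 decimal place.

36.1°

Sort the longitudes: -174.5°, -163.3°, +160.6°, +179.2°, +179.4°.
Eastward gaps between consecutive values (wrapping around): 11.2°, 323.9°, 18.6°, 0.2°, 6.1°.
Largest gap = 323.9° ⇒ minimal covering band is its complement: 360° − 323.9° = 36.1°.
Band runs from +160.6° eastward to -163.3°, crossing the antimeridian.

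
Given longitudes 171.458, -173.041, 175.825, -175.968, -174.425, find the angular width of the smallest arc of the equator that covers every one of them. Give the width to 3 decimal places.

Sort the longitudes: -175.968°, -174.425°, -173.041°, +171.458°, +175.825°.
Eastward gaps between consecutive values (wrapping around): 1.543°, 1.384°, 344.499°, 4.367°, 8.207°.
Largest gap = 344.499° ⇒ minimal covering band is its complement: 360° − 344.499° = 15.501°.
Band runs from +171.458° eastward to -173.041°, crossing the antimeridian.

15.501°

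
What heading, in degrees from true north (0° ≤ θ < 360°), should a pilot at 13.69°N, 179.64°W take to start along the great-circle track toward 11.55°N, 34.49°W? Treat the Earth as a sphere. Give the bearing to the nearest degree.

55°

Δλ = -34.49 − -179.64 = 145.15°.
θ = atan2( sin Δλ · cos φ₂ , cos φ₁ · sin φ₂ − sin φ₁ · cos φ₂ · cos Δλ )
  = atan2(0.55986, 0.38482) = 55.497° → normalised to [0°, 360°): 55.497°.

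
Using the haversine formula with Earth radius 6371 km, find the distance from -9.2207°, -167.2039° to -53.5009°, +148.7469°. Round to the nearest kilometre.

Δλ = 148.7469 − -167.2039 = 315.9508°; wrapped into (−180°, 180°]: -44.0492°.
Δφ = -53.5009 − -9.2207 = -44.2802°.
a = sin²(Δφ/2) + cos φ₁ · cos φ₂ · sin²(Δλ/2) = 0.224599.
c = 2·atan2(√a, √(1−a)) = 0.98747 rad → d = 6371·c ≈ 6291.19 km.

6291 km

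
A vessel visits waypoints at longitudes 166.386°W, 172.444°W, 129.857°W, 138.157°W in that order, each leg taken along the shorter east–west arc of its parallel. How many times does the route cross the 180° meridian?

0

Leg 1: -166.386° → -172.444°, shortest Δλ = -6.058° (west) — does not cross 180°.
Leg 2: -172.444° → -129.857°, shortest Δλ = 42.587° (east) — does not cross 180°.
Leg 3: -129.857° → -138.157°, shortest Δλ = -8.3° (west) — does not cross 180°.
Total crossings: 0.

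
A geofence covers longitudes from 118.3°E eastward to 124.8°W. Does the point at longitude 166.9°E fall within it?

Yes

Band width going east from +118.3° to -124.8°: ((-124.8 − 118.3) mod 360) = 116.9°.
Offset of +166.9° east of the west edge: ((166.9 − 118.3) mod 360) = 48.6°.
48.6° ≤ 116.9° ⇒ inside.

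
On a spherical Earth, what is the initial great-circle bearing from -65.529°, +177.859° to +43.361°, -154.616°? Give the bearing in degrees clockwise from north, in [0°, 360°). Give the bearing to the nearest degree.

21°

Δλ = -154.616 − 177.859 = -332.475°; wrapped into (−180°, 180°]: 27.525°.
θ = atan2( sin Δλ · cos φ₂ , cos φ₁ · sin φ₂ − sin φ₁ · cos φ₂ · cos Δλ )
  = atan2(0.33599, 0.87124) = 21.089° → normalised to [0°, 360°): 21.089°.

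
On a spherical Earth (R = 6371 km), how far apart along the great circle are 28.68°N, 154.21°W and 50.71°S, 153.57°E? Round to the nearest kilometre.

10206 km

Δλ = 153.57 − -154.21 = 307.78°; wrapped into (−180°, 180°]: -52.22°.
Δφ = -50.71 − 28.68 = -79.39°.
a = sin²(Δφ/2) + cos φ₁ · cos φ₂ · sin²(Δλ/2) = 0.515541.
c = 2·atan2(√a, √(1−a)) = 1.60188 rad → d = 6371·c ≈ 10205.60 km.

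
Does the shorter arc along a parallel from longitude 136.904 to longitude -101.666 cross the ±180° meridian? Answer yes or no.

Naïve |-101.666 − 136.904| = 238.57° > 180°, so the shorter arc goes the other way round — across 180°.
Signed shortest Δλ = ((-101.666 − 136.904 + 180) mod 360) − 180 = 121.43°.
Going east by 121.43° from +136.904° passes through 180° before reaching -101.666°.

Yes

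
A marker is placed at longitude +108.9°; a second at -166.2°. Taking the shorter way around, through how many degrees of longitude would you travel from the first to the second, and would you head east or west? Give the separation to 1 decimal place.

Raw difference: -166.2 − 108.9 = -275.1°.
Normalise into (−180°, 180°]: -275.1° + 360° = 84.9°.
Positive ⇒ the second point lies to the east; separation 84.9°.

84.9° east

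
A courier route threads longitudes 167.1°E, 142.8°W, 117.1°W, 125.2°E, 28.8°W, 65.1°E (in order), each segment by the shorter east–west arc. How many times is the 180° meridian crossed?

Leg 1: +167.1° → -142.8°, shortest Δλ = 50.1° (east) — crosses 180°.
Leg 2: -142.8° → -117.1°, shortest Δλ = 25.7° (east) — does not cross 180°.
Leg 3: -117.1° → +125.2°, shortest Δλ = -117.7° (west) — crosses 180°.
Leg 4: +125.2° → -28.8°, shortest Δλ = -154.0° (west) — does not cross 180°.
Leg 5: -28.8° → +65.1°, shortest Δλ = 93.9° (east) — does not cross 180°.
Total crossings: 2.

2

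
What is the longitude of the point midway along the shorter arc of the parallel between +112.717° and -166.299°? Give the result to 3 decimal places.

+153.209°

Signed shortest Δλ from +112.717° to -166.299° is +80.984°.
Midpoint longitude = +112.717° + (+80.984°)/2 = +112.717° + 40.492° = +153.209°.
(The naïve average (+112.717 + -166.299)/2 = -26.791° is on the wrong side of the globe.)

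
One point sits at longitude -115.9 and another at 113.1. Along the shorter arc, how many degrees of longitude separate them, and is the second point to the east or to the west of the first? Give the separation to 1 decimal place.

131.0° west

Raw difference: 113.1 − -115.9 = 229.0°.
Normalise into (−180°, 180°]: 229.0° − 360° = -131.0°.
Negative ⇒ the second point lies to the west; separation 131.0°.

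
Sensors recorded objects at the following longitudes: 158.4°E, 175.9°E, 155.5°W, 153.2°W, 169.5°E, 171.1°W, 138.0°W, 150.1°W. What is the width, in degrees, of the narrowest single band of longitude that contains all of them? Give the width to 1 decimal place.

Sort the longitudes: -171.1°, -155.5°, -153.2°, -150.1°, -138.0°, +158.4°, +169.5°, +175.9°.
Eastward gaps between consecutive values (wrapping around): 15.6°, 2.3°, 3.1°, 12.1°, 296.4°, 11.1°, 6.4°, 13.0°.
Largest gap = 296.4° ⇒ minimal covering band is its complement: 360° − 296.4° = 63.6°.
Band runs from +158.4° eastward to -138.0°, crossing the antimeridian.

63.6°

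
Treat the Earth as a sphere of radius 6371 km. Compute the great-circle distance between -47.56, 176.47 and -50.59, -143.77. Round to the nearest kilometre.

Δλ = -143.77 − 176.47 = -320.24°; wrapped into (−180°, 180°]: 39.76°.
Δφ = -50.59 − -47.56 = -3.03°.
a = sin²(Δφ/2) + cos φ₁ · cos φ₂ · sin²(Δλ/2) = 0.050239.
c = 2·atan2(√a, √(1−a)) = 0.45212 rad → d = 6371·c ≈ 2880.47 km.

2880 km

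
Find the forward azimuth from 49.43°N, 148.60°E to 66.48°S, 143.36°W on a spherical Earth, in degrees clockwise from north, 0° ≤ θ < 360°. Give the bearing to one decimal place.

Δλ = -143.36 − 148.60 = -291.96°; wrapped into (−180°, 180°]: 68.04°.
θ = atan2( sin Δλ · cos φ₂ , cos φ₁ · sin φ₂ − sin φ₁ · cos φ₂ · cos Δλ )
  = atan2(0.37011, -0.70970) = 152.458° → normalised to [0°, 360°): 152.458°.

152.5°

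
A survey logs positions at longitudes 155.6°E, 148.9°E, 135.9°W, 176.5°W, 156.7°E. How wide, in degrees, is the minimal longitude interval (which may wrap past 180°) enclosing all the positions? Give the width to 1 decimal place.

Sort the longitudes: -176.5°, -135.9°, +148.9°, +155.6°, +156.7°.
Eastward gaps between consecutive values (wrapping around): 40.6°, 284.8°, 6.7°, 1.1°, 26.8°.
Largest gap = 284.8° ⇒ minimal covering band is its complement: 360° − 284.8° = 75.2°.
Band runs from +148.9° eastward to -135.9°, crossing the antimeridian.

75.2°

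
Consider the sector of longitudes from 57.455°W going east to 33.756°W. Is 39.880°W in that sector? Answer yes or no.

Yes

Band width going east from -57.455° to -33.756°: ((-33.756 − -57.455) mod 360) = 23.699°.
Offset of -39.880° east of the west edge: ((-39.880 − -57.455) mod 360) = 17.575°.
17.575° ≤ 23.699° ⇒ inside.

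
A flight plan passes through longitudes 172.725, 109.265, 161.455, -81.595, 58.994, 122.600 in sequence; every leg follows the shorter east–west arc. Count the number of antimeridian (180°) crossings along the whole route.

Leg 1: +172.725° → +109.265°, shortest Δλ = -63.46° (west) — does not cross 180°.
Leg 2: +109.265° → +161.455°, shortest Δλ = 52.19° (east) — does not cross 180°.
Leg 3: +161.455° → -81.595°, shortest Δλ = 116.95° (east) — crosses 180°.
Leg 4: -81.595° → +58.994°, shortest Δλ = 140.589° (east) — does not cross 180°.
Leg 5: +58.994° → +122.600°, shortest Δλ = 63.606° (east) — does not cross 180°.
Total crossings: 1.

1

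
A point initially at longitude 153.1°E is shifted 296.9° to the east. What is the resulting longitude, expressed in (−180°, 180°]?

90.0°E

Start at +153.1°; shift +296.9° → +450.0°.
+450.0° lies outside (−180°, 180°]; subtract 360° → +90.0°.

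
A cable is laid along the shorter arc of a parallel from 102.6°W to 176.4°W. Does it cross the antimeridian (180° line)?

No

Signed shortest Δλ = ((-176.4 − -102.6 + 180) mod 360) − 180 = -73.8°.
Going west by 73.8° from -102.6° reaches -176.4° without touching 180°.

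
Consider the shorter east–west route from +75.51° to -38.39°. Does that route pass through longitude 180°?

No

Signed shortest Δλ = ((-38.39 − 75.51 + 180) mod 360) − 180 = -113.9°.
Going west by 113.9° from +75.51° reaches -38.39° without touching 180°.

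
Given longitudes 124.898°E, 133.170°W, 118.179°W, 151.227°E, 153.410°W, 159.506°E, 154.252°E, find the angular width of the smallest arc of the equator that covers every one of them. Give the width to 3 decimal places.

116.923°

Sort the longitudes: -153.410°, -133.170°, -118.179°, +124.898°, +151.227°, +154.252°, +159.506°.
Eastward gaps between consecutive values (wrapping around): 20.240°, 14.991°, 243.077°, 26.329°, 3.025°, 5.254°, 47.084°.
Largest gap = 243.077° ⇒ minimal covering band is its complement: 360° − 243.077° = 116.923°.
Band runs from +124.898° eastward to -118.179°, crossing the antimeridian.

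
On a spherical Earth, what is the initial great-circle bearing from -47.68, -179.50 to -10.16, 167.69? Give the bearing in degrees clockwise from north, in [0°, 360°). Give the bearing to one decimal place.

Δλ = 167.69 − -179.50 = 347.19°; wrapped into (−180°, 180°]: -12.81°.
θ = atan2( sin Δλ · cos φ₂ , cos φ₁ · sin φ₂ − sin φ₁ · cos φ₂ · cos Δλ )
  = atan2(-0.21824, 0.59092) = -20.270° → normalised to [0°, 360°): 339.730°.

339.7°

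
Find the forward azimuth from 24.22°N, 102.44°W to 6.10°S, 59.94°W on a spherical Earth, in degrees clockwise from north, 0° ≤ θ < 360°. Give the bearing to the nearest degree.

Δλ = -59.94 − -102.44 = 42.50°.
θ = atan2( sin Δλ · cos φ₂ , cos φ₁ · sin φ₂ − sin φ₁ · cos φ₂ · cos Δλ )
  = atan2(0.67176, -0.39766) = 120.624° → normalised to [0°, 360°): 120.624°.

121°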